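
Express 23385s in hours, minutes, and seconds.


6h 29m 45s

Hours: 23385 ÷ 3600 = 6 remainder 1785
Minutes: 1785 ÷ 60 = 29 remainder 45
Seconds: 45


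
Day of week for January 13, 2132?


Zeller's congruence:
q=13, m=13, k=31, j=21
h = (13 + ⌊13×14/5⌋ + 31 + ⌊31/4⌋ + ⌊21/4⌋ - 2×21) mod 7
= (13 + 36 + 31 + 7 + 5 - 42) mod 7
= 50 mod 7 = 1
h=1 → Sunday

Sunday


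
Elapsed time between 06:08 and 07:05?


0h 57m

End time in minutes: 7×60 + 5 = 425
Start time in minutes: 6×60 + 8 = 368
Difference = 425 - 368 = 57 minutes
= 0 hours 57 minutes


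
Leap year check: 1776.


Rules: divisible by 4 AND (not by 100 OR by 400)
1776 ÷ 4 = 444 exactly → divisible by 4
1776 ÷ 100 = 17 remainder 76 → not divisible by 100
Divisible by 4 but not by 100 → leap year

Yes


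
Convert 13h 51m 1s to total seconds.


Hours: 13 × 3600 = 46800
Minutes: 51 × 60 = 3060
Seconds: 1
Total = 46800 + 3060 + 1 = 49861

49861 seconds


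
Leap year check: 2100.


Rules: divisible by 4 AND (not by 100 OR by 400)
2100 ÷ 4 = 525 exactly → divisible by 4
2100 ÷ 100 = 21 exactly → divisible by 100
2100 ÷ 400 = 5 remainder 100 → not divisible by 400
Divisible by 100 but not by 400 → not a leap year

No


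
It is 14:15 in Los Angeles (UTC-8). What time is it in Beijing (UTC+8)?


06:15 (next day)

Time difference = UTC+8 - UTC-8 = +16 hours
New hour = (14 + 16) mod 24
= 30 mod 24 = 6
Minutes unchanged → 06:15; 30 ≥ 24 → next day


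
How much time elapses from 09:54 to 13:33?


3h 39m

End time in minutes: 13×60 + 33 = 813
Start time in minutes: 9×60 + 54 = 594
Difference = 813 - 594 = 219 minutes
= 3 hours 39 minutes


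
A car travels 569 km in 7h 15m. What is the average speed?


78.5 km/h

Distance: 569 km
Time: 7h 15m = 435 min = 435/60 = 29/4 hours
Speed = 569 ÷ (29/4) = 569 × 4 / 29 = 2276/29 ≈ 78.5 km/h


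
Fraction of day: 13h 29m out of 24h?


Total minutes: 13×60 + 29 = 809
Day = 24×60 = 1440 minutes
Fraction = 809/1440 ≈ 0.5618
As a percentage: 809/1440 × 100 ≈ 56.18%

0.5618 (56.18%)


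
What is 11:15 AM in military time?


Input: 11:15 AM
AM hour stays: 11

11:15


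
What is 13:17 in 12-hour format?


1:17 PM

Hour: 13
13 - 12 = 1 → PM


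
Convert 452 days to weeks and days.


64 weeks 4 days

Weeks: 452 ÷ 7 = 64 remainder 4


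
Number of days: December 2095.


31 days

Month: December (month 12)
December has 31 days


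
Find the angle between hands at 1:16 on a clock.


Hour hand = 1×30 + 16×0.5 = 38.0°
Minute hand = 16×6 = 96°
Difference = |38.0 - 96| = 58.0°

58.0°


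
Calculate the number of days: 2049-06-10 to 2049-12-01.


From June 10, 2049 to December 1, 2049
Rest of June 2049: 30 - 10 = 20
Full months: July 31, August 31, September 30, October 31, November 30
Days into December 2049: 1
Total = 20 + 31 + 31 + 30 + 31 + 30 + 1 = 174 days

174 days


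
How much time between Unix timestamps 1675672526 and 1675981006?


Difference = 1675981006 - 1675672526 = 308480 seconds
In hours: 308480 / 3600 ≈ 85.7
In days: 308480 / 86400 ≈ 3.57

308480 seconds (85.7 hours / 3.57 days)


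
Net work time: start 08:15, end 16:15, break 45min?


Total time = (16×60+15) - (8×60+15)
= 975 - 495 = 480 min
Minus break: 480 - 45 = 435 min
= 7h 15m

7h 15m (435 minutes)


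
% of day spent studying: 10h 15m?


42.7%

Time: 615 minutes
Day: 1440 minutes
Percentage = (615/1440) × 100 ≈ 42.7%


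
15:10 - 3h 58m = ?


Start: 910 minutes from midnight
Subtract: 238 minutes
Remaining: 910 - 238 = 672
Hours: 11, Minutes: 12

11:12


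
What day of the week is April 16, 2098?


Wednesday

Zeller's congruence:
q=16, m=4, k=98, j=20
h = (16 + ⌊13×5/5⌋ + 98 + ⌊98/4⌋ + ⌊20/4⌋ - 2×20) mod 7
= (16 + 13 + 98 + 24 + 5 - 40) mod 7
= 116 mod 7 = 4
h=4 → Wednesday


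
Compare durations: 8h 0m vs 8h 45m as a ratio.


32:35 (0.91)

Duration 1: 480 minutes
Duration 2: 525 minutes
Ratio = 480:525
GCD = 15
Simplified = 32:35
As a decimal: 32/35 ≈ 0.91


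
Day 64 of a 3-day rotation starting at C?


Shift C

Shifts: A, B, C
Start: C (index 2)
Day 64: (2 + 64 - 1) mod 3
= 65 mod 3
= 2
Index 2 → shift C


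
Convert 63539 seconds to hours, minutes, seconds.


17h 38m 59s

Hours: 63539 ÷ 3600 = 17 remainder 2339
Minutes: 2339 ÷ 60 = 38 remainder 59
Seconds: 59


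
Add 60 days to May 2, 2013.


Start: May 2, 2013
Add 60 days
May 2 → June 1: 31 - 2 + 1 = 30 days (60 - 30 = 30 left)
June 1 → July 1: 30 - 1 + 1 = 30 days (30 - 30 = 0 left)
Land exactly on July 1, 2013

July 1, 2013


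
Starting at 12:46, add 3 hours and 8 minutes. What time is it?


Start: 766 minutes from midnight
Add: 188 minutes
Total: 954 minutes
Hours: 954 ÷ 60 = 15 remainder 54

15:54


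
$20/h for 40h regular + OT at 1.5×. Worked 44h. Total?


$920.00

Regular: 40h × $20 = $800.00
Overtime: 44 - 40 = 4h
OT pay: 4h × $20 × 1.5 = $120.00
Total = $800.00 + $120.00 = $920.00


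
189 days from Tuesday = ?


Tuesday

Start: Tuesday (index 1)
(1 + 189) mod 7
= 190 mod 7
= 1
Index 1 → Tuesday


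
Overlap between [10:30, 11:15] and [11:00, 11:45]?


Meeting A: 630-675 (in minutes from midnight)
Meeting B: 660-705
Overlap start = max(630, 660) = 660
Overlap end = min(675, 705) = 675
Overlap = max(0, 675 - 660) = 15 min

15 minutes


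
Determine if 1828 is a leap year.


Yes

Rules: divisible by 4 AND (not by 100 OR by 400)
1828 ÷ 4 = 457 exactly → divisible by 4
1828 ÷ 100 = 18 remainder 28 → not divisible by 100
Divisible by 4 but not by 100 → leap year


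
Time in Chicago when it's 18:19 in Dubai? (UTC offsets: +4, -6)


Time difference = UTC-6 - UTC+4 = -10 hours
New hour = (18 -10) mod 24
= 8 mod 24 = 8
Minutes unchanged → 08:19

08:19


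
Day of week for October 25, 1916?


Wednesday

Zeller's congruence:
q=25, m=10, k=16, j=19
h = (25 + ⌊13×11/5⌋ + 16 + ⌊16/4⌋ + ⌊19/4⌋ - 2×19) mod 7
= (25 + 28 + 16 + 4 + 4 - 38) mod 7
= 39 mod 7 = 4
h=4 → Wednesday


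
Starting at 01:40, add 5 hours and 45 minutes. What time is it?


Start: 100 minutes from midnight
Add: 345 minutes
Total: 445 minutes
Hours: 445 ÷ 60 = 7 remainder 25

07:25


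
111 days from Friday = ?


Thursday

Start: Friday (index 4)
(4 + 111) mod 7
= 115 mod 7
= 3
Index 3 → Thursday


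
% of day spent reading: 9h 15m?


Time: 555 minutes
Day: 1440 minutes
Percentage = (555/1440) × 100 ≈ 38.5%

38.5%


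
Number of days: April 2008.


30 days

Month: April (month 4)
April has 30 days


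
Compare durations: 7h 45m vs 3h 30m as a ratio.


31:14 (2.21)

Duration 1: 465 minutes
Duration 2: 210 minutes
Ratio = 465:210
GCD = 15
Simplified = 31:14
As a decimal: 31/14 ≈ 2.21


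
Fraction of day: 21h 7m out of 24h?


Total minutes: 21×60 + 7 = 1267
Day = 24×60 = 1440 minutes
Fraction = 1267/1440 ≈ 0.8799
As a percentage: 1267/1440 × 100 ≈ 87.99%

0.8799 (87.99%)


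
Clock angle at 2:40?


Hour hand = 2×30 + 40×0.5 = 80.0°
Minute hand = 40×6 = 240°
Difference = |80.0 - 240| = 160.0°

160.0°


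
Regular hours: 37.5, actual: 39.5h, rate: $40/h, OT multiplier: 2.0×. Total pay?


Regular: 37.5h × $40 = $1500.00
Overtime: 39.5 - 37.5 = 2.0h
OT pay: 2.0h × $40 × 2.0 = $160.00
Total = $1500.00 + $160.00 = $1660.00

$1660.00


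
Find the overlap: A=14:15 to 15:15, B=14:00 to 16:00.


60 minutes

Meeting A: 855-915 (in minutes from midnight)
Meeting B: 840-960
Overlap start = max(855, 840) = 855
Overlap end = min(915, 960) = 915
Overlap = max(0, 915 - 855) = 60 min


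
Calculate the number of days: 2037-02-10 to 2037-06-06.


From February 10, 2037 to June 6, 2037
Rest of February 2037: 28 - 10 = 18
Full months: March 31, April 30, May 31
Days into June 2037: 6
Total = 18 + 31 + 30 + 31 + 6 = 116 days

116 days


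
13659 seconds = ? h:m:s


3h 47m 39s

Hours: 13659 ÷ 3600 = 3 remainder 2859
Minutes: 2859 ÷ 60 = 47 remainder 39
Seconds: 39


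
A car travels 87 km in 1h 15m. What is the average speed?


69.6 km/h

Distance: 87 km
Time: 1h 15m = 75 min = 75/60 = 5/4 hours
Speed = 87 ÷ (5/4) = 87 × 4 / 5 = 348/5 = 69.6 km/h


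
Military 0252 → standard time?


2:52 AM

Hour: 2
2 < 12 → AM


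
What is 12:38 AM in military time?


00:38

Input: 12:38 AM
12 AM → 00 (midnight)


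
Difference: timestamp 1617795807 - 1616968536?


Difference = 1617795807 - 1616968536 = 827271 seconds
In hours: 827271 / 3600 ≈ 229.8
In days: 827271 / 86400 ≈ 9.57

827271 seconds (229.8 hours / 9.57 days)


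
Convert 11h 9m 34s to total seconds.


40174 seconds

Hours: 11 × 3600 = 39600
Minutes: 9 × 60 = 540
Seconds: 34
Total = 39600 + 540 + 34 = 40174


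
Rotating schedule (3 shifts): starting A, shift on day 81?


Shift C

Shifts: A, B, C
Start: A (index 0)
Day 81: (0 + 81 - 1) mod 3
= 80 mod 3
= 2
Index 2 → shift C


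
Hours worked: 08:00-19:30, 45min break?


10h 45m (645 minutes)

Total time = (19×60+30) - (8×60+0)
= 1170 - 480 = 690 min
Minus break: 690 - 45 = 645 min
= 10h 45m


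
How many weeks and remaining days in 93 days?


13 weeks 2 days

Weeks: 93 ÷ 7 = 13 remainder 2


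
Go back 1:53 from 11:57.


Start: 717 minutes from midnight
Subtract: 113 minutes
Remaining: 717 - 113 = 604
Hours: 10, Minutes: 4

10:04


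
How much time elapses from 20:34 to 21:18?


End time in minutes: 21×60 + 18 = 1278
Start time in minutes: 20×60 + 34 = 1234
Difference = 1278 - 1234 = 44 minutes
= 0 hours 44 minutes

0h 44m


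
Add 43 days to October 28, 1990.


December 10, 1990

Start: October 28, 1990
Add 43 days
October 28 → November 1: 31 - 28 + 1 = 4 days (43 - 4 = 39 left)
November 1 → December 1: 30 - 1 + 1 = 30 days (39 - 30 = 9 left)
December 1 + 9 = December 10, 1990


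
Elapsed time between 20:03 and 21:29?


1h 26m

End time in minutes: 21×60 + 29 = 1289
Start time in minutes: 20×60 + 3 = 1203
Difference = 1289 - 1203 = 86 minutes
= 1 hours 26 minutes


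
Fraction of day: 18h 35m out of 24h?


Total minutes: 18×60 + 35 = 1115
Day = 24×60 = 1440 minutes
Fraction = 1115/1440 ≈ 0.7743
As a percentage: 1115/1440 × 100 ≈ 77.43%

0.7743 (77.43%)


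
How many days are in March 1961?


Month: March (month 3)
March has 31 days

31 days


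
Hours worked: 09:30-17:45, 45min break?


Total time = (17×60+45) - (9×60+30)
= 1065 - 570 = 495 min
Minus break: 495 - 45 = 450 min
= 7h 30m

7h 30m (450 minutes)


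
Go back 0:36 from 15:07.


14:31

Start: 907 minutes from midnight
Subtract: 36 minutes
Remaining: 907 - 36 = 871
Hours: 14, Minutes: 31


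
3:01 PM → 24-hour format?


15:01

Input: 3:01 PM
PM: 3 + 12 = 15


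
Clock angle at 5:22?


29.0°

Hour hand = 5×30 + 22×0.5 = 161.0°
Minute hand = 22×6 = 132°
Difference = |161.0 - 132| = 29.0°


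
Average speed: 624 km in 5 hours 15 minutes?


118.9 km/h

Distance: 624 km
Time: 5h 15m = 315 min = 315/60 = 21/4 hours
Speed = 624 ÷ (21/4) = 624 × 4 / 21 = 2496/21 ≈ 118.9 km/h


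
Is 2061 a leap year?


No

Rules: divisible by 4 AND (not by 100 OR by 400)
2061 ÷ 4 = 515 remainder 1 → not divisible by 4
Not divisible by 4 → not a leap year


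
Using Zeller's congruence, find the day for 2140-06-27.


Monday

Zeller's congruence:
q=27, m=6, k=40, j=21
h = (27 + ⌊13×7/5⌋ + 40 + ⌊40/4⌋ + ⌊21/4⌋ - 2×21) mod 7
= (27 + 18 + 40 + 10 + 5 - 42) mod 7
= 58 mod 7 = 2
h=2 → Monday


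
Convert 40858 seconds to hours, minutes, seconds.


11h 20m 58s

Hours: 40858 ÷ 3600 = 11 remainder 1258
Minutes: 1258 ÷ 60 = 20 remainder 58
Seconds: 58


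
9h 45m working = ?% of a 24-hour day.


40.6%

Time: 585 minutes
Day: 1440 minutes
Percentage = (585/1440) × 100 ≈ 40.6%


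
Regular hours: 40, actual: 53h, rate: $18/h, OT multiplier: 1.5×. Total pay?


$1071.00

Regular: 40h × $18 = $720.00
Overtime: 53 - 40 = 13h
OT pay: 13h × $18 × 1.5 = $351.00
Total = $720.00 + $351.00 = $1071.00


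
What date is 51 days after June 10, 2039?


Start: June 10, 2039
Add 51 days
June 10 → July 1: 30 - 10 + 1 = 21 days (51 - 21 = 30 left)
July 1 + 30 = July 31, 2039

July 31, 2039


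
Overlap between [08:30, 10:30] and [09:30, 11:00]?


Meeting A: 510-630 (in minutes from midnight)
Meeting B: 570-660
Overlap start = max(510, 570) = 570
Overlap end = min(630, 660) = 630
Overlap = max(0, 630 - 570) = 60 min

60 minutes


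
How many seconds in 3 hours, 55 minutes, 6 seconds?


Hours: 3 × 3600 = 10800
Minutes: 55 × 60 = 3300
Seconds: 6
Total = 10800 + 3300 + 6 = 14106

14106 seconds


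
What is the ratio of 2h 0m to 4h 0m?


Duration 1: 120 minutes
Duration 2: 240 minutes
Ratio = 120:240
GCD = 120
Simplified = 1:2
As a decimal: 1/2 = 0.50

1:2 (0.50)


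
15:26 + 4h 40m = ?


20:06

Start: 926 minutes from midnight
Add: 280 minutes
Total: 1206 minutes
Hours: 1206 ÷ 60 = 20 remainder 6


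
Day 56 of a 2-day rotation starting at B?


Shift A

Shifts: A, B
Start: B (index 1)
Day 56: (1 + 56 - 1) mod 2
= 56 mod 2
= 0
Index 0 → shift A


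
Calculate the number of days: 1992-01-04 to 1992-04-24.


111 days

From January 4, 1992 to April 24, 1992
Rest of January 1992: 31 - 4 = 27
Full months: February 1992 29, March 31
Days into April 1992: 24
Total = 27 + 29 + 31 + 24 = 111 days


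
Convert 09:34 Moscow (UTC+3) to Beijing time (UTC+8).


Time difference = UTC+8 - UTC+3 = +5 hours
New hour = (9 + 5) mod 24
= 14 mod 24 = 14
Minutes unchanged → 14:34

14:34


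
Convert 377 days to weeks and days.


53 weeks 6 days

Weeks: 377 ÷ 7 = 53 remainder 6


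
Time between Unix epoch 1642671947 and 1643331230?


659283 seconds (183.1 hours / 7.63 days)

Difference = 1643331230 - 1642671947 = 659283 seconds
In hours: 659283 / 3600 ≈ 183.1
In days: 659283 / 86400 ≈ 7.63


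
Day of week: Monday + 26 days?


Saturday

Start: Monday (index 0)
(0 + 26) mod 7
= 26 mod 7
= 5
Index 5 → Saturday


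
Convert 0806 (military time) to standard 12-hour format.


Hour: 8
8 < 12 → AM

8:06 AM


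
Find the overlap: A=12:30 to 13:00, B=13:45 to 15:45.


0 minutes

Meeting A: 750-780 (in minutes from midnight)
Meeting B: 825-945
Overlap start = max(750, 825) = 825
Overlap end = min(780, 945) = 780
Overlap = max(0, 780 - 825) = 0 min


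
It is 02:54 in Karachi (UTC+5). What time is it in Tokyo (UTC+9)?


Time difference = UTC+9 - UTC+5 = +4 hours
New hour = (2 + 4) mod 24
= 6 mod 24 = 6
Minutes unchanged → 06:54

06:54


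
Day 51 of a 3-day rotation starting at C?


Shift B

Shifts: A, B, C
Start: C (index 2)
Day 51: (2 + 51 - 1) mod 3
= 52 mod 3
= 1
Index 1 → shift B


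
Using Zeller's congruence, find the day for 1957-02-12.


Tuesday

Zeller's congruence:
q=12, m=14, k=56, j=19
h = (12 + ⌊13×15/5⌋ + 56 + ⌊56/4⌋ + ⌊19/4⌋ - 2×19) mod 7
= (12 + 39 + 56 + 14 + 4 - 38) mod 7
= 87 mod 7 = 3
h=3 → Tuesday


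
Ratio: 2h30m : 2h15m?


Duration 1: 150 minutes
Duration 2: 135 minutes
Ratio = 150:135
GCD = 15
Simplified = 10:9
As a decimal: 10/9 ≈ 1.11

10:9 (1.11)


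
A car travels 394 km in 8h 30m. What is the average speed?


Distance: 394 km
Time: 8h 30m = 510 min = 510/60 = 17/2 hours
Speed = 394 ÷ (17/2) = 394 × 2 / 17 = 788/17 ≈ 46.4 km/h

46.4 km/h


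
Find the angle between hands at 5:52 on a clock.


136.0°

Hour hand = 5×30 + 52×0.5 = 176.0°
Minute hand = 52×6 = 312°
Difference = |176.0 - 312| = 136.0°


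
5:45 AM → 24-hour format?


Input: 5:45 AM
AM hour stays: 5

05:45


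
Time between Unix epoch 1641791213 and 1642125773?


334560 seconds (92.9 hours / 3.87 days)

Difference = 1642125773 - 1641791213 = 334560 seconds
In hours: 334560 / 3600 ≈ 92.9
In days: 334560 / 86400 ≈ 3.87


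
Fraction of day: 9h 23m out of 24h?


0.3910 (39.10%)

Total minutes: 9×60 + 23 = 563
Day = 24×60 = 1440 minutes
Fraction = 563/1440 ≈ 0.3910
As a percentage: 563/1440 × 100 ≈ 39.10%


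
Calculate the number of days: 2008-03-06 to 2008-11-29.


From March 6, 2008 to November 29, 2008
Rest of March 2008: 31 - 6 = 25
Full months: April 30, May 31, June 30, July 31, August 31, September 30, October 31
Days into November 2008: 29
Total = 25 + 30 + 31 + 30 + 31 + 31 + 30 + 31 + 29 = 268 days

268 days


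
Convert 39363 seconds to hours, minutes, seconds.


10h 56m 3s

Hours: 39363 ÷ 3600 = 10 remainder 3363
Minutes: 3363 ÷ 60 = 56 remainder 3
Seconds: 3


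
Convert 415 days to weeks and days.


59 weeks 2 days

Weeks: 415 ÷ 7 = 59 remainder 2


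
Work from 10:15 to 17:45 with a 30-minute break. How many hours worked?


7h 0m (420 minutes)

Total time = (17×60+45) - (10×60+15)
= 1065 - 615 = 450 min
Minus break: 450 - 30 = 420 min
= 7h 0m


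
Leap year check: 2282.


No

Rules: divisible by 4 AND (not by 100 OR by 400)
2282 ÷ 4 = 570 remainder 2 → not divisible by 4
Not divisible by 4 → not a leap year


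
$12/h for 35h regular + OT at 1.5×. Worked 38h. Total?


$474.00

Regular: 35h × $12 = $420.00
Overtime: 38 - 35 = 3h
OT pay: 3h × $12 × 1.5 = $54.00
Total = $420.00 + $54.00 = $474.00


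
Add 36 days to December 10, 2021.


Start: December 10, 2021
Add 36 days
December 10 → January 1: 31 - 10 + 1 = 22 days (36 - 22 = 14 left)
January 1 + 14 = January 15, 2022

January 15, 2022


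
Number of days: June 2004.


30 days

Month: June (month 6)
June has 30 days


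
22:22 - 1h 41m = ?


Start: 1342 minutes from midnight
Subtract: 101 minutes
Remaining: 1342 - 101 = 1241
Hours: 20, Minutes: 41

20:41


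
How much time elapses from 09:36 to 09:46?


End time in minutes: 9×60 + 46 = 586
Start time in minutes: 9×60 + 36 = 576
Difference = 586 - 576 = 10 minutes
= 0 hours 10 minutes

0h 10m


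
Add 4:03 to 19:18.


Start: 1158 minutes from midnight
Add: 243 minutes
Total: 1401 minutes
Hours: 1401 ÷ 60 = 23 remainder 21

23:21


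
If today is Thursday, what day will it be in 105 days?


Thursday

Start: Thursday (index 3)
(3 + 105) mod 7
= 108 mod 7
= 3
Index 3 → Thursday


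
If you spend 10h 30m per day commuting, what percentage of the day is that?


43.8%

Time: 630 minutes
Day: 1440 minutes
Percentage = (630/1440) × 100 ≈ 43.8%


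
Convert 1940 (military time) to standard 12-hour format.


7:40 PM

Hour: 19
19 - 12 = 7 → PM


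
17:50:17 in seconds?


64217 seconds

Hours: 17 × 3600 = 61200
Minutes: 50 × 60 = 3000
Seconds: 17
Total = 61200 + 3000 + 17 = 64217


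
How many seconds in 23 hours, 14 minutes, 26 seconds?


Hours: 23 × 3600 = 82800
Minutes: 14 × 60 = 840
Seconds: 26
Total = 82800 + 840 + 26 = 83666

83666 seconds


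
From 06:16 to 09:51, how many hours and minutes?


3h 35m

End time in minutes: 9×60 + 51 = 591
Start time in minutes: 6×60 + 16 = 376
Difference = 591 - 376 = 215 minutes
= 3 hours 35 minutes


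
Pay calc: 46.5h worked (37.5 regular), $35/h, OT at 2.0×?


$1942.50

Regular: 37.5h × $35 = $1312.50
Overtime: 46.5 - 37.5 = 9.0h
OT pay: 9.0h × $35 × 2.0 = $630.00
Total = $1312.50 + $630.00 = $1942.50


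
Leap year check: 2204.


Rules: divisible by 4 AND (not by 100 OR by 400)
2204 ÷ 4 = 551 exactly → divisible by 4
2204 ÷ 100 = 22 remainder 4 → not divisible by 100
Divisible by 4 but not by 100 → leap year

Yes


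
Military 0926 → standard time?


9:26 AM

Hour: 9
9 < 12 → AM


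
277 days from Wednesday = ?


Sunday

Start: Wednesday (index 2)
(2 + 277) mod 7
= 279 mod 7
= 6
Index 6 → Sunday


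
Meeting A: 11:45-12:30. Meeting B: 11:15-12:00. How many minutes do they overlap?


Meeting A: 705-750 (in minutes from midnight)
Meeting B: 675-720
Overlap start = max(705, 675) = 705
Overlap end = min(750, 720) = 720
Overlap = max(0, 720 - 705) = 15 min

15 minutes


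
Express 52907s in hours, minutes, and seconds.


14h 41m 47s

Hours: 52907 ÷ 3600 = 14 remainder 2507
Minutes: 2507 ÷ 60 = 41 remainder 47
Seconds: 47


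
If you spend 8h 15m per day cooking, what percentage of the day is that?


34.4%

Time: 495 minutes
Day: 1440 minutes
Percentage = (495/1440) × 100 ≈ 34.4%


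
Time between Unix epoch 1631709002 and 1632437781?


Difference = 1632437781 - 1631709002 = 728779 seconds
In hours: 728779 / 3600 ≈ 202.4
In days: 728779 / 86400 ≈ 8.43

728779 seconds (202.4 hours / 8.43 days)


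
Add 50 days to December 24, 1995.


February 12, 1996

Start: December 24, 1995
Add 50 days
December 24 → January 1: 31 - 24 + 1 = 8 days (50 - 8 = 42 left)
January 1 → February 1: 31 - 1 + 1 = 31 days (42 - 31 = 11 left)
February 1 + 11 = February 12, 1996


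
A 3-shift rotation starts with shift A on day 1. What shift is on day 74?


Shift B

Shifts: A, B, C
Start: A (index 0)
Day 74: (0 + 74 - 1) mod 3
= 73 mod 3
= 1
Index 1 → shift B


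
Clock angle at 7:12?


Hour hand = 7×30 + 12×0.5 = 216.0°
Minute hand = 12×6 = 72°
Difference = |216.0 - 72| = 144.0°

144.0°


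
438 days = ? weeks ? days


Weeks: 438 ÷ 7 = 62 remainder 4

62 weeks 4 days


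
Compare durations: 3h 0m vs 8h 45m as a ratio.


Duration 1: 180 minutes
Duration 2: 525 minutes
Ratio = 180:525
GCD = 15
Simplified = 12:35
As a decimal: 12/35 ≈ 0.34

12:35 (0.34)


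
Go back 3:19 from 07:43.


04:24

Start: 463 minutes from midnight
Subtract: 199 minutes
Remaining: 463 - 199 = 264
Hours: 4, Minutes: 24


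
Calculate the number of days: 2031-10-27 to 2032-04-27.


183 days

From October 27, 2031 to April 27, 2032
Rest of October 2031: 31 - 27 = 4
Full months: November 30, December 31, January 31, February 2032 29, March 31
Days into April 2032: 27
Total = 4 + 30 + 31 + 31 + 29 + 31 + 27 = 183 days


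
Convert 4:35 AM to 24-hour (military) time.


Input: 4:35 AM
AM hour stays: 4

04:35


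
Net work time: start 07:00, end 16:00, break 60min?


Total time = (16×60+0) - (7×60+0)
= 960 - 420 = 540 min
Minus break: 540 - 60 = 480 min
= 8h 0m

8h 0m (480 minutes)


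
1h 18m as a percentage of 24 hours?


Total minutes: 1×60 + 18 = 78
Day = 24×60 = 1440 minutes
Fraction = 78/1440 ≈ 0.0542
As a percentage: 78/1440 × 100 ≈ 5.42%

0.0542 (5.42%)


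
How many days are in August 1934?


Month: August (month 8)
August has 31 days

31 days


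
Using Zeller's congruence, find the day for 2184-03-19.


Zeller's congruence:
q=19, m=3, k=84, j=21
h = (19 + ⌊13×4/5⌋ + 84 + ⌊84/4⌋ + ⌊21/4⌋ - 2×21) mod 7
= (19 + 10 + 84 + 21 + 5 - 42) mod 7
= 97 mod 7 = 6
h=6 → Friday

Friday


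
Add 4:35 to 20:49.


Start: 1249 minutes from midnight
Add: 275 minutes
Total: 1524 minutes
Hours: 1524 ÷ 60 = 25 remainder 24
25 ≥ 24 → 25 - 24 = 1 (next day)

01:24 (next day)


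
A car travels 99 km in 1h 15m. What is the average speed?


Distance: 99 km
Time: 1h 15m = 75 min = 75/60 = 5/4 hours
Speed = 99 ÷ (5/4) = 99 × 4 / 5 = 396/5 = 79.2 km/h

79.2 km/h


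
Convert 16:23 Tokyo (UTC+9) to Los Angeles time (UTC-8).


Time difference = UTC-8 - UTC+9 = -17 hours
New hour = (16 -17) mod 24
= -1 mod 24 = 23
Minutes unchanged → 23:23; -1 < 0 → previous day

23:23 (previous day)


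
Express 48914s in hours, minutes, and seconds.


Hours: 48914 ÷ 3600 = 13 remainder 2114
Minutes: 2114 ÷ 60 = 35 remainder 14
Seconds: 14

13h 35m 14s


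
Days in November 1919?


Month: November (month 11)
November has 30 days

30 days


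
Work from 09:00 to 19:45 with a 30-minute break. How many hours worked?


Total time = (19×60+45) - (9×60+0)
= 1185 - 540 = 645 min
Minus break: 645 - 30 = 615 min
= 10h 15m

10h 15m (615 minutes)


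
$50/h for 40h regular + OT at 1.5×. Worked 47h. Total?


Regular: 40h × $50 = $2000.00
Overtime: 47 - 40 = 7h
OT pay: 7h × $50 × 1.5 = $525.00
Total = $2000.00 + $525.00 = $2525.00

$2525.00


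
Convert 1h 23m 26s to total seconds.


Hours: 1 × 3600 = 3600
Minutes: 23 × 60 = 1380
Seconds: 26
Total = 3600 + 1380 + 26 = 5006

5006 seconds


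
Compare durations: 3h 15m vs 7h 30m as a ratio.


Duration 1: 195 minutes
Duration 2: 450 minutes
Ratio = 195:450
GCD = 15
Simplified = 13:30
As a decimal: 13/30 ≈ 0.43

13:30 (0.43)


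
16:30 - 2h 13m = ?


Start: 990 minutes from midnight
Subtract: 133 minutes
Remaining: 990 - 133 = 857
Hours: 14, Minutes: 17

14:17


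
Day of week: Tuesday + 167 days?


Monday

Start: Tuesday (index 1)
(1 + 167) mod 7
= 168 mod 7
= 0
Index 0 → Monday


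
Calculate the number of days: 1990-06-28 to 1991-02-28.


245 days

From June 28, 1990 to February 28, 1991
Rest of June 1990: 30 - 28 = 2
Full months: July 31, August 31, September 30, October 31, November 30, December 31, January 31
Days into February 1991: 28
Total = 2 + 31 + 31 + 30 + 31 + 30 + 31 + 31 + 28 = 245 days


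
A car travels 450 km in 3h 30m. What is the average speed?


128.6 km/h

Distance: 450 km
Time: 3h 30m = 210 min = 210/60 = 7/2 hours
Speed = 450 ÷ (7/2) = 450 × 2 / 7 = 900/7 ≈ 128.6 km/h


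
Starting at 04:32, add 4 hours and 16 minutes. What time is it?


Start: 272 minutes from midnight
Add: 256 minutes
Total: 528 minutes
Hours: 528 ÷ 60 = 8 remainder 48

08:48


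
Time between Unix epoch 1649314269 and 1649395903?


Difference = 1649395903 - 1649314269 = 81634 seconds
In hours: 81634 / 3600 ≈ 22.7
In days: 81634 / 86400 ≈ 0.94

81634 seconds (22.7 hours / 0.94 days)


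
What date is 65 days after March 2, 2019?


Start: March 2, 2019
Add 65 days
March 2 → April 1: 31 - 2 + 1 = 30 days (65 - 30 = 35 left)
April 1 → May 1: 30 - 1 + 1 = 30 days (35 - 30 = 5 left)
May 1 + 5 = May 6, 2019

May 6, 2019


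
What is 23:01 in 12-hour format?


11:01 PM

Hour: 23
23 - 12 = 11 → PM


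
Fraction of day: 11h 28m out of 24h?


Total minutes: 11×60 + 28 = 688
Day = 24×60 = 1440 minutes
Fraction = 688/1440 ≈ 0.4778
As a percentage: 688/1440 × 100 ≈ 47.78%

0.4778 (47.78%)


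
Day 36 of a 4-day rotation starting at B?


Shifts: A, B, C, D
Start: B (index 1)
Day 36: (1 + 36 - 1) mod 4
= 36 mod 4
= 0
Index 0 → shift A

Shift A


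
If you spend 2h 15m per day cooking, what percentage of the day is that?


Time: 135 minutes
Day: 1440 minutes
Percentage = (135/1440) × 100 ≈ 9.4%

9.4%


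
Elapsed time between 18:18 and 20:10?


End time in minutes: 20×60 + 10 = 1210
Start time in minutes: 18×60 + 18 = 1098
Difference = 1210 - 1098 = 112 minutes
= 1 hours 52 minutes

1h 52m


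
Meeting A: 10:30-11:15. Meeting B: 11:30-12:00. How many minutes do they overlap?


0 minutes

Meeting A: 630-675 (in minutes from midnight)
Meeting B: 690-720
Overlap start = max(630, 690) = 690
Overlap end = min(675, 720) = 675
Overlap = max(0, 675 - 690) = 0 min


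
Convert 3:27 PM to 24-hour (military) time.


15:27

Input: 3:27 PM
PM: 3 + 12 = 15


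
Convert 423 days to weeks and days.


60 weeks 3 days

Weeks: 423 ÷ 7 = 60 remainder 3


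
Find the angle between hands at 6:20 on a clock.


Hour hand = 6×30 + 20×0.5 = 190.0°
Minute hand = 20×6 = 120°
Difference = |190.0 - 120| = 70.0°

70.0°


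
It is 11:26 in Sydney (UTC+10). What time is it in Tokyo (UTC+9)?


10:26

Time difference = UTC+9 - UTC+10 = -1 hours
New hour = (11 -1) mod 24
= 10 mod 24 = 10
Minutes unchanged → 10:26


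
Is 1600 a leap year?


Rules: divisible by 4 AND (not by 100 OR by 400)
1600 ÷ 4 = 400 exactly → divisible by 4
1600 ÷ 100 = 16 exactly → divisible by 100
1600 ÷ 400 = 4 exactly → divisible by 400
Divisible by 400 → leap year

Yes


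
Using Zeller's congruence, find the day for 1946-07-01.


Monday

Zeller's congruence:
q=1, m=7, k=46, j=19
h = (1 + ⌊13×8/5⌋ + 46 + ⌊46/4⌋ + ⌊19/4⌋ - 2×19) mod 7
= (1 + 20 + 46 + 11 + 4 - 38) mod 7
= 44 mod 7 = 2
h=2 → Monday


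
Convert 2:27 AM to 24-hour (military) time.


Input: 2:27 AM
AM hour stays: 2

02:27


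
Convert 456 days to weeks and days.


65 weeks 1 days

Weeks: 456 ÷ 7 = 65 remainder 1


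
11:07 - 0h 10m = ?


10:57

Start: 667 minutes from midnight
Subtract: 10 minutes
Remaining: 667 - 10 = 657
Hours: 10, Minutes: 57


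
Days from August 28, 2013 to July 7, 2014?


313 days

From August 28, 2013 to July 7, 2014
Rest of August 2013: 31 - 28 = 3
Full months: September 30, October 31, November 30, December 31, January 31, February 2014 28, March 31, April 30, May 31, June 30
Days into July 2014: 7
Total = 3 + 30 + 31 + 30 + 31 + 31 + 28 + 31 + 30 + 31 + 30 + 7 = 313 days


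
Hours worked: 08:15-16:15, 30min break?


7h 30m (450 minutes)

Total time = (16×60+15) - (8×60+15)
= 975 - 495 = 480 min
Minus break: 480 - 30 = 450 min
= 7h 30m


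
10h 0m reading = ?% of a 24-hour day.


Time: 600 minutes
Day: 1440 minutes
Percentage = (600/1440) × 100 ≈ 41.7%

41.7%


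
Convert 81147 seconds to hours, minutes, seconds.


Hours: 81147 ÷ 3600 = 22 remainder 1947
Minutes: 1947 ÷ 60 = 32 remainder 27
Seconds: 27

22h 32m 27s


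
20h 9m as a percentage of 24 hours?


0.8396 (83.96%)

Total minutes: 20×60 + 9 = 1209
Day = 24×60 = 1440 minutes
Fraction = 1209/1440 ≈ 0.8396
As a percentage: 1209/1440 × 100 ≈ 83.96%


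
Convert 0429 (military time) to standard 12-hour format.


Hour: 4
4 < 12 → AM

4:29 AM


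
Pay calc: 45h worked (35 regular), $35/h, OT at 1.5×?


Regular: 35h × $35 = $1225.00
Overtime: 45 - 35 = 10h
OT pay: 10h × $35 × 1.5 = $525.00
Total = $1225.00 + $525.00 = $1750.00

$1750.00


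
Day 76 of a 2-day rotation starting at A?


Shifts: A, B
Start: A (index 0)
Day 76: (0 + 76 - 1) mod 2
= 75 mod 2
= 1
Index 1 → shift B

Shift B


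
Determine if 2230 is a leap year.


No

Rules: divisible by 4 AND (not by 100 OR by 400)
2230 ÷ 4 = 557 remainder 2 → not divisible by 4
Not divisible by 4 → not a leap year


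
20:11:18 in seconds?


72678 seconds

Hours: 20 × 3600 = 72000
Minutes: 11 × 60 = 660
Seconds: 18
Total = 72000 + 660 + 18 = 72678


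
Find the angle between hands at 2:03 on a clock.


43.5°

Hour hand = 2×30 + 3×0.5 = 61.5°
Minute hand = 3×6 = 18°
Difference = |61.5 - 18| = 43.5°


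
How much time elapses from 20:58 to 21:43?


End time in minutes: 21×60 + 43 = 1303
Start time in minutes: 20×60 + 58 = 1258
Difference = 1303 - 1258 = 45 minutes
= 0 hours 45 minutes

0h 45m


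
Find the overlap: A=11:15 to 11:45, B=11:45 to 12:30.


Meeting A: 675-705 (in minutes from midnight)
Meeting B: 705-750
Overlap start = max(675, 705) = 705
Overlap end = min(705, 750) = 705
Overlap = max(0, 705 - 705) = 0 min

0 minutes


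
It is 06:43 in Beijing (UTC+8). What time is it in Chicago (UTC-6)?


Time difference = UTC-6 - UTC+8 = -14 hours
New hour = (6 -14) mod 24
= -8 mod 24 = 16
Minutes unchanged → 16:43; -8 < 0 → previous day

16:43 (previous day)


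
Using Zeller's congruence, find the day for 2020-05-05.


Tuesday

Zeller's congruence:
q=5, m=5, k=20, j=20
h = (5 + ⌊13×6/5⌋ + 20 + ⌊20/4⌋ + ⌊20/4⌋ - 2×20) mod 7
= (5 + 15 + 20 + 5 + 5 - 40) mod 7
= 10 mod 7 = 3
h=3 → Tuesday


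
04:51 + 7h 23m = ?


12:14

Start: 291 minutes from midnight
Add: 443 minutes
Total: 734 minutes
Hours: 734 ÷ 60 = 12 remainder 14


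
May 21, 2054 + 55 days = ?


July 15, 2054

Start: May 21, 2054
Add 55 days
May 21 → June 1: 31 - 21 + 1 = 11 days (55 - 11 = 44 left)
June 1 → July 1: 30 - 1 + 1 = 30 days (44 - 30 = 14 left)
July 1 + 14 = July 15, 2054


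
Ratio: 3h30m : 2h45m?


Duration 1: 210 minutes
Duration 2: 165 minutes
Ratio = 210:165
GCD = 15
Simplified = 14:11
As a decimal: 14/11 ≈ 1.27

14:11 (1.27)


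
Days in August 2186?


Month: August (month 8)
August has 31 days

31 days


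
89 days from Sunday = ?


Friday

Start: Sunday (index 6)
(6 + 89) mod 7
= 95 mod 7
= 4
Index 4 → Friday


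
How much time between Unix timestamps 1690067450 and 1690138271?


70821 seconds (19.7 hours / 0.82 days)

Difference = 1690138271 - 1690067450 = 70821 seconds
In hours: 70821 / 3600 ≈ 19.7
In days: 70821 / 86400 ≈ 0.82


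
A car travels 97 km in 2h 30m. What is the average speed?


Distance: 97 km
Time: 2h 30m = 150 min = 150/60 = 5/2 hours
Speed = 97 ÷ (5/2) = 97 × 2 / 5 = 194/5 = 38.8 km/h

38.8 km/h


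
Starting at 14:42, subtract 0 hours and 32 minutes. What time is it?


14:10

Start: 882 minutes from midnight
Subtract: 32 minutes
Remaining: 882 - 32 = 850
Hours: 14, Minutes: 10


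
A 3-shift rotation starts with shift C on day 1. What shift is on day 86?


Shift A

Shifts: A, B, C
Start: C (index 2)
Day 86: (2 + 86 - 1) mod 3
= 87 mod 3
= 0
Index 0 → shift A


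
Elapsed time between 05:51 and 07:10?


1h 19m

End time in minutes: 7×60 + 10 = 430
Start time in minutes: 5×60 + 51 = 351
Difference = 430 - 351 = 79 minutes
= 1 hours 19 minutes


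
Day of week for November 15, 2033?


Tuesday

Zeller's congruence:
q=15, m=11, k=33, j=20
h = (15 + ⌊13×12/5⌋ + 33 + ⌊33/4⌋ + ⌊20/4⌋ - 2×20) mod 7
= (15 + 31 + 33 + 8 + 5 - 40) mod 7
= 52 mod 7 = 3
h=3 → Tuesday


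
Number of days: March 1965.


Month: March (month 3)
March has 31 days

31 days


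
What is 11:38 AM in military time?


Input: 11:38 AM
AM hour stays: 11

11:38


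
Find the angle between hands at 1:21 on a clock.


Hour hand = 1×30 + 21×0.5 = 40.5°
Minute hand = 21×6 = 126°
Difference = |40.5 - 126| = 85.5°

85.5°


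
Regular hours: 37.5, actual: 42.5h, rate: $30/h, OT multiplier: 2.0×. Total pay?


Regular: 37.5h × $30 = $1125.00
Overtime: 42.5 - 37.5 = 5.0h
OT pay: 5.0h × $30 × 2.0 = $300.00
Total = $1125.00 + $300.00 = $1425.00

$1425.00


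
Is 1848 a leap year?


Yes

Rules: divisible by 4 AND (not by 100 OR by 400)
1848 ÷ 4 = 462 exactly → divisible by 4
1848 ÷ 100 = 18 remainder 48 → not divisible by 100
Divisible by 4 but not by 100 → leap year


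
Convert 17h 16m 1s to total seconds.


62161 seconds

Hours: 17 × 3600 = 61200
Minutes: 16 × 60 = 960
Seconds: 1
Total = 61200 + 960 + 1 = 62161


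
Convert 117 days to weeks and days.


Weeks: 117 ÷ 7 = 16 remainder 5

16 weeks 5 days


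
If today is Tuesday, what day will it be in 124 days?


Start: Tuesday (index 1)
(1 + 124) mod 7
= 125 mod 7
= 6
Index 6 → Sunday

Sunday


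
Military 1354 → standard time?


Hour: 13
13 - 12 = 1 → PM

1:54 PM


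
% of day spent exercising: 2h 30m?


Time: 150 minutes
Day: 1440 minutes
Percentage = (150/1440) × 100 ≈ 10.4%

10.4%


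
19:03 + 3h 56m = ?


22:59

Start: 1143 minutes from midnight
Add: 236 minutes
Total: 1379 minutes
Hours: 1379 ÷ 60 = 22 remainder 59


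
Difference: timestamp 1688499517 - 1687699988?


799529 seconds (222.1 hours / 9.25 days)

Difference = 1688499517 - 1687699988 = 799529 seconds
In hours: 799529 / 3600 ≈ 222.1
In days: 799529 / 86400 ≈ 9.25


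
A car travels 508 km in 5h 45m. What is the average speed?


Distance: 508 km
Time: 5h 45m = 345 min = 345/60 = 23/4 hours
Speed = 508 ÷ (23/4) = 508 × 4 / 23 = 2032/23 ≈ 88.3 km/h

88.3 km/h


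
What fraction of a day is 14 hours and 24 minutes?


Total minutes: 14×60 + 24 = 864
Day = 24×60 = 1440 minutes
Fraction = 864/1440 = 0.6000
As a percentage: 864/1440 × 100 = 60.00%

0.6000 (60.00%)


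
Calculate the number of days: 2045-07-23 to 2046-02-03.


195 days

From July 23, 2045 to February 3, 2046
Rest of July 2045: 31 - 23 = 8
Full months: August 31, September 30, October 31, November 30, December 31, January 31
Days into February 2046: 3
Total = 8 + 31 + 30 + 31 + 30 + 31 + 31 + 3 = 195 days


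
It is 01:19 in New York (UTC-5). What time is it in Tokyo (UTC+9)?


Time difference = UTC+9 - UTC-5 = +14 hours
New hour = (1 + 14) mod 24
= 15 mod 24 = 15
Minutes unchanged → 15:19

15:19


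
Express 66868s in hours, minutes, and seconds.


Hours: 66868 ÷ 3600 = 18 remainder 2068
Minutes: 2068 ÷ 60 = 34 remainder 28
Seconds: 28

18h 34m 28s


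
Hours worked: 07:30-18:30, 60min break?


10h 0m (600 minutes)

Total time = (18×60+30) - (7×60+30)
= 1110 - 450 = 660 min
Minus break: 660 - 60 = 600 min
= 10h 0m


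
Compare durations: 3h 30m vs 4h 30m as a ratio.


Duration 1: 210 minutes
Duration 2: 270 minutes
Ratio = 210:270
GCD = 30
Simplified = 7:9
As a decimal: 7/9 ≈ 0.78

7:9 (0.78)


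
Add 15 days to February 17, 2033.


March 4, 2033

Start: February 17, 2033
Add 15 days
February 17 → March 1: 28 - 17 + 1 = 12 days (15 - 12 = 3 left)
March 1 + 3 = March 4, 2033


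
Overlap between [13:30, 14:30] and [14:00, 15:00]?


30 minutes

Meeting A: 810-870 (in minutes from midnight)
Meeting B: 840-900
Overlap start = max(810, 840) = 840
Overlap end = min(870, 900) = 870
Overlap = max(0, 870 - 840) = 30 min


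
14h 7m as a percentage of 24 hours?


0.5882 (58.82%)

Total minutes: 14×60 + 7 = 847
Day = 24×60 = 1440 minutes
Fraction = 847/1440 ≈ 0.5882
As a percentage: 847/1440 × 100 ≈ 58.82%


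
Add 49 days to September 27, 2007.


November 15, 2007

Start: September 27, 2007
Add 49 days
September 27 → October 1: 30 - 27 + 1 = 4 days (49 - 4 = 45 left)
October 1 → November 1: 31 - 1 + 1 = 31 days (45 - 31 = 14 left)
November 1 + 14 = November 15, 2007


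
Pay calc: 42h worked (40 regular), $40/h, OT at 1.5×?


Regular: 40h × $40 = $1600.00
Overtime: 42 - 40 = 2h
OT pay: 2h × $40 × 1.5 = $120.00
Total = $1600.00 + $120.00 = $1720.00

$1720.00


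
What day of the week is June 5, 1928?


Zeller's congruence:
q=5, m=6, k=28, j=19
h = (5 + ⌊13×7/5⌋ + 28 + ⌊28/4⌋ + ⌊19/4⌋ - 2×19) mod 7
= (5 + 18 + 28 + 7 + 4 - 38) mod 7
= 24 mod 7 = 3
h=3 → Tuesday

Tuesday


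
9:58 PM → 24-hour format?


Input: 9:58 PM
PM: 9 + 12 = 21

21:58


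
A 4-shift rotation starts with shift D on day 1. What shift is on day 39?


Shift B

Shifts: A, B, C, D
Start: D (index 3)
Day 39: (3 + 39 - 1) mod 4
= 41 mod 4
= 1
Index 1 → shift B


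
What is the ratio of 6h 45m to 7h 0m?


27:28 (0.96)

Duration 1: 405 minutes
Duration 2: 420 minutes
Ratio = 405:420
GCD = 15
Simplified = 27:28
As a decimal: 27/28 ≈ 0.96


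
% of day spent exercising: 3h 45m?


Time: 225 minutes
Day: 1440 minutes
Percentage = (225/1440) × 100 ≈ 15.6%

15.6%


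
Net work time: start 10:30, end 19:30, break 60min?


Total time = (19×60+30) - (10×60+30)
= 1170 - 630 = 540 min
Minus break: 540 - 60 = 480 min
= 8h 0m

8h 0m (480 minutes)


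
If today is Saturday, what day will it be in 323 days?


Sunday

Start: Saturday (index 5)
(5 + 323) mod 7
= 328 mod 7
= 6
Index 6 → Sunday


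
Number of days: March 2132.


Month: March (month 3)
March has 31 days

31 days


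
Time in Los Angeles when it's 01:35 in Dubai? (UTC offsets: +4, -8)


Time difference = UTC-8 - UTC+4 = -12 hours
New hour = (1 -12) mod 24
= -11 mod 24 = 13
Minutes unchanged → 13:35; -11 < 0 → previous day

13:35 (previous day)


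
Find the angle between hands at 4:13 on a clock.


Hour hand = 4×30 + 13×0.5 = 126.5°
Minute hand = 13×6 = 78°
Difference = |126.5 - 78| = 48.5°

48.5°


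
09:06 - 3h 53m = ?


Start: 546 minutes from midnight
Subtract: 233 minutes
Remaining: 546 - 233 = 313
Hours: 5, Minutes: 13

05:13
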